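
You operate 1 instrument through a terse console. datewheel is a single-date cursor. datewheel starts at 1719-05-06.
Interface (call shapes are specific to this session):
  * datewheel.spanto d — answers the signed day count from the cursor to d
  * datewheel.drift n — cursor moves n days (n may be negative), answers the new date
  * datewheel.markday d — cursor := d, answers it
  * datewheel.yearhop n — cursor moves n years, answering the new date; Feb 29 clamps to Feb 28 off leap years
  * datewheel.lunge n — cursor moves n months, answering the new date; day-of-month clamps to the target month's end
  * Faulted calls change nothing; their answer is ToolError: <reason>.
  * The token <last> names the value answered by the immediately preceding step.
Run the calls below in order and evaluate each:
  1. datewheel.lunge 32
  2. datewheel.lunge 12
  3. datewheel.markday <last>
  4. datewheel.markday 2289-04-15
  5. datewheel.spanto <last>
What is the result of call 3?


Answer: 1723-01-06

Derivation:
I use datewheel.lunge on n='32', and get 1722-01-06.
I use datewheel.lunge on n='12', and see 1723-01-06.
Now I run datewheel.markday on d='<last>', and see 1723-01-06.
Now I run datewheel.markday on d='2289-04-15': 2289-04-15.
Using datewheel.spanto on d='<last>', and get 0.


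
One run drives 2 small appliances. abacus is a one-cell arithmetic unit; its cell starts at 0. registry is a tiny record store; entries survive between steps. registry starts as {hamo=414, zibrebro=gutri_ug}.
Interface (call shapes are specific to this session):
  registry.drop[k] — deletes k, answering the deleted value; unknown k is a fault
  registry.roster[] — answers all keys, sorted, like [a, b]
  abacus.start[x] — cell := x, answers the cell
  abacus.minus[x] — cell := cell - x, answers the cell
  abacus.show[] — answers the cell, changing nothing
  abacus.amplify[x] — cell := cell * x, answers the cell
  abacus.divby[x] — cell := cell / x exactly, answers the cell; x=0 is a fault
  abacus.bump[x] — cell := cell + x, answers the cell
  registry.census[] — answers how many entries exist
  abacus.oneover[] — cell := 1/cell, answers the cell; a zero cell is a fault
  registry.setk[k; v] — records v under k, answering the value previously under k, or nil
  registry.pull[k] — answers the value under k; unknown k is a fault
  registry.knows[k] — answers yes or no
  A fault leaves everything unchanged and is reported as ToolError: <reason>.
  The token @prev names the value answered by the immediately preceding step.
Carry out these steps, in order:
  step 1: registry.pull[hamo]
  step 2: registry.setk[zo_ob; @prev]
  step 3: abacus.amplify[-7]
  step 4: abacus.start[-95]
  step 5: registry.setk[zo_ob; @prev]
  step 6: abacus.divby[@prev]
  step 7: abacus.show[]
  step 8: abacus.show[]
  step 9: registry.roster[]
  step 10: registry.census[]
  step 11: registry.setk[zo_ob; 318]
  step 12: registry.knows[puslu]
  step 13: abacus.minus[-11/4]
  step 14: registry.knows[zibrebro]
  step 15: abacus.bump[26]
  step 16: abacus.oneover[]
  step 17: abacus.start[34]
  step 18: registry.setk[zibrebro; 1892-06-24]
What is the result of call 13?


I use pull with k→hamo, — result: 414.
Calling setk with k→zo_ob, v→@prev: nil.
I invoke amplify with x→-7: 0.
Using start with x→-95, and get -95.
I invoke setk with k→zo_ob, v→@prev: 414.
I use divby with x→@prev, yielding -95/414.
I run show, → -95/414.
I invoke show, yielding -95/414.
Now I run roster(), and see [hamo, zibrebro, zo_ob].
Using census, and observe 3.
Using setk with k→zo_ob, v→318, and see -95.
I call knows with k→puslu: no.
Next I call minus with x→-11/4, which returns 2087/828.
Using knows with k→zibrebro, which returns yes.
I invoke bump with x→26, → 23615/828.
I invoke oneover, → 828/23615.
I use start with x→34, and get 34.
Using setk with k→zibrebro, v→1892-06-24, → gutri_ug.

Answer: 2087/828


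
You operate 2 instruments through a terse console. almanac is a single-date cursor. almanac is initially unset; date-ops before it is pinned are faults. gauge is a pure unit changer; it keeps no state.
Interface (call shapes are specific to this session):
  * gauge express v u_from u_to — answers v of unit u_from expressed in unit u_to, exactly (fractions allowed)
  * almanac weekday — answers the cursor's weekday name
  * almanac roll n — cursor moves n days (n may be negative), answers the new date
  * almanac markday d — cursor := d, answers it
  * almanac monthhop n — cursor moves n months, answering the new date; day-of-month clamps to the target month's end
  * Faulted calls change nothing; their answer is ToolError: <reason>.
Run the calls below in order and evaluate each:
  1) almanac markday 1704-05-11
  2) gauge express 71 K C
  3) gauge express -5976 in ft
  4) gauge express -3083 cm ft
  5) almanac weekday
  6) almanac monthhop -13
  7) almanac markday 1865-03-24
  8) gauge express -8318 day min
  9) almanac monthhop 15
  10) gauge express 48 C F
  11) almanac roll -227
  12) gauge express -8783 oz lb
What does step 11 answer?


CALL almanac markday[d→1704-05-11]
RET  1704-05-11
CALL gauge express[v→71; u_from→K; u_to→C]
RET  -4043/20
CALL gauge express[v→-5976; u_from→in; u_to→ft]
RET  -498
CALL gauge express[v→-3083; u_from→cm; u_to→ft]
RET  -77075/762
CALL almanac weekday[]
RET  Sunday
CALL almanac monthhop[n→-13]
RET  1703-04-11
CALL almanac markday[d→1865-03-24]
RET  1865-03-24
CALL gauge express[v→-8318; u_from→day; u_to→min]
RET  -11977920
CALL almanac monthhop[n→15]
RET  1866-06-24
CALL gauge express[v→48; u_from→C; u_to→F]
RET  592/5
CALL almanac roll[n→-227]
RET  1865-11-09
CALL gauge express[v→-8783; u_from→oz; u_to→lb]
RET  -8783/16

Answer: 1865-11-09


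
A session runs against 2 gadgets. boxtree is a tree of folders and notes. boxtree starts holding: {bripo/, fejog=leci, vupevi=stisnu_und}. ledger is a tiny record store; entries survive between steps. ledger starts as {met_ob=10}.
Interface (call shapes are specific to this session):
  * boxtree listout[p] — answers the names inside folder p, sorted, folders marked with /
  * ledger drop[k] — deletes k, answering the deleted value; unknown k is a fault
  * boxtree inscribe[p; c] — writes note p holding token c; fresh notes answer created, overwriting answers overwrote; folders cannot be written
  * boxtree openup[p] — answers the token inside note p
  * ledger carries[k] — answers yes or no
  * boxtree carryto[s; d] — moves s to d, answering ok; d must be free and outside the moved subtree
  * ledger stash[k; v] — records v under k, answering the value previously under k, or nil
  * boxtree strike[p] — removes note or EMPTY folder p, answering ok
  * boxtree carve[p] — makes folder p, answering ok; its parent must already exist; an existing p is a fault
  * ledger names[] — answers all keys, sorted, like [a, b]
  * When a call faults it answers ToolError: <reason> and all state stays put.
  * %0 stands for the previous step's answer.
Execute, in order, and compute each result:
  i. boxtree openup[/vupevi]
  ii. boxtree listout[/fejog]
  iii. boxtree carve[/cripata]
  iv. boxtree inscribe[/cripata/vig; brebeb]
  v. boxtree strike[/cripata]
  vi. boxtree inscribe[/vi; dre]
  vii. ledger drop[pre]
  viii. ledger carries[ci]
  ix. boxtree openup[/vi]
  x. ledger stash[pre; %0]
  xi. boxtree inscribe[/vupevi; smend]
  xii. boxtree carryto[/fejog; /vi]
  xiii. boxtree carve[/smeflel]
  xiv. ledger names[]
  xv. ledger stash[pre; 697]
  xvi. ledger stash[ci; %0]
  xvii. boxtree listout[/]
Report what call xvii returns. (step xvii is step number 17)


Answer: [bripo/, cripata/, fejog, smeflel/, vi, vupevi]

Derivation:
Step: boxtree openup[p: /vupevi]
Result: stisnu_und
Step: boxtree listout[p: /fejog]
Result: ToolError: not a directory
Step: boxtree carve[p: /cripata]
Result: ok
Step: boxtree inscribe[p: /cripata/vig; c: brebeb]
Result: created
Step: boxtree strike[p: /cripata]
Result: ToolError: not empty
Step: boxtree inscribe[p: /vi; c: dre]
Result: created
Step: ledger drop[k: pre]
Result: ToolError: no such key pre
Step: ledger carries[k: ci]
Result: no
Step: boxtree openup[p: /vi]
Result: dre
Step: ledger stash[k: pre; v: %0]
Result: nil
Step: boxtree inscribe[p: /vupevi; c: smend]
Result: overwrote
Step: boxtree carryto[s: /fejog; d: /vi]
Result: ToolError: exists
Step: boxtree carve[p: /smeflel]
Result: ok
Step: ledger names[]
Result: [met_ob, pre]
Step: ledger stash[k: pre; v: 697]
Result: dre
Step: ledger stash[k: ci; v: %0]
Result: nil
Step: boxtree listout[p: /]
Result: [bripo/, cripata/, fejog, smeflel/, vi, vupevi]


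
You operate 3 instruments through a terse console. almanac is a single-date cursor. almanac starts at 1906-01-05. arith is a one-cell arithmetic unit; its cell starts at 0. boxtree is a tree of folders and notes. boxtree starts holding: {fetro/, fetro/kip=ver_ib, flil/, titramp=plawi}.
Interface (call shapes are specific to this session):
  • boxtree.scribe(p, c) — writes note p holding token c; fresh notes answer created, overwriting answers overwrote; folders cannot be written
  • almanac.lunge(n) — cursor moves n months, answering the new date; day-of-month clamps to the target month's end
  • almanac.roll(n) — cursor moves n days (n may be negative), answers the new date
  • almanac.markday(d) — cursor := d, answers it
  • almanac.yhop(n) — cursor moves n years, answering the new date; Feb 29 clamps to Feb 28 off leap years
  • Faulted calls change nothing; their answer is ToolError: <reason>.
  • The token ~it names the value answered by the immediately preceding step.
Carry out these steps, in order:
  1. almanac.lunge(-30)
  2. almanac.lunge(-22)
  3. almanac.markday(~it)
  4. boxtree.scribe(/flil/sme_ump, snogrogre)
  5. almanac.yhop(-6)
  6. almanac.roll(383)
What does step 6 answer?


# 1. almanac.lunge(n: -30) == 1903-07-05
# 2. almanac.lunge(n: -22) == 1901-09-05
# 3. almanac.markday(d: ~it) == 1901-09-05
# 4. boxtree.scribe(p: /flil/sme_ump, c: snogrogre) == created
# 5. almanac.yhop(n: -6) == 1895-09-05
# 6. almanac.roll(n: 383) == 1896-09-22

Answer: 1896-09-22


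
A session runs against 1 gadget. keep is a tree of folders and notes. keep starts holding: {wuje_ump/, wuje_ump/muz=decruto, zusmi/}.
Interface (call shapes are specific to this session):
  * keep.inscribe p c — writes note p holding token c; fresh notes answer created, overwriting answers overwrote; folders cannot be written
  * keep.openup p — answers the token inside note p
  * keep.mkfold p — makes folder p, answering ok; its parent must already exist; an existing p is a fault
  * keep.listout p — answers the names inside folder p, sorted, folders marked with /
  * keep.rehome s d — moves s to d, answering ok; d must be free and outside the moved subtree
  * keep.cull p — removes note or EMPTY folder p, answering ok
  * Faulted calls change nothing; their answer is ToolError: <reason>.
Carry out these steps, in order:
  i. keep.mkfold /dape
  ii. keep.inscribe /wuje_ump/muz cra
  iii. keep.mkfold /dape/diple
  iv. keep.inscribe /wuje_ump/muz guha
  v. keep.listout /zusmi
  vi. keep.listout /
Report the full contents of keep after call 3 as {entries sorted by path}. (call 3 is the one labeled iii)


→ keep.mkfold(p→/dape)
← ok
→ keep.inscribe(p→/wuje_ump/muz, c→cra)
← overwrote
→ keep.mkfold(p→/dape/diple)
← ok
→ keep.inscribe(p→/wuje_ump/muz, c→guha)
← overwrote
→ keep.listout(p→/zusmi)
← []
→ keep.listout(p→/)
← [dape/, wuje_ump/, zusmi/]

Answer: {dape/, dape/diple/, wuje_ump/, wuje_ump/muz=cra, zusmi/}


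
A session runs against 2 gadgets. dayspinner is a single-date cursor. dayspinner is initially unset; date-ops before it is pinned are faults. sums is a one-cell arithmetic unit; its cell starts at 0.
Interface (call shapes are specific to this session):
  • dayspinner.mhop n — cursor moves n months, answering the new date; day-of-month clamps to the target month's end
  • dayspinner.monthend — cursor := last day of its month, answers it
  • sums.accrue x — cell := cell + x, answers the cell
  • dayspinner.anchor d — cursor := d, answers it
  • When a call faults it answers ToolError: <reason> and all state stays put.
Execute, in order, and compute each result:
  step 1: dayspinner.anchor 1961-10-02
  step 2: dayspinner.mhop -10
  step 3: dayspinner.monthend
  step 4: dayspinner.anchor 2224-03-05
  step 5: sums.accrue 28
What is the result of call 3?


Answer: 1960-12-31

Derivation:
~$ anchor 1961-10-02
= 1961-10-02
~$ mhop -10
= 1960-12-02
~$ monthend
= 1960-12-31
~$ anchor 2224-03-05
= 2224-03-05
~$ accrue 28
= 28


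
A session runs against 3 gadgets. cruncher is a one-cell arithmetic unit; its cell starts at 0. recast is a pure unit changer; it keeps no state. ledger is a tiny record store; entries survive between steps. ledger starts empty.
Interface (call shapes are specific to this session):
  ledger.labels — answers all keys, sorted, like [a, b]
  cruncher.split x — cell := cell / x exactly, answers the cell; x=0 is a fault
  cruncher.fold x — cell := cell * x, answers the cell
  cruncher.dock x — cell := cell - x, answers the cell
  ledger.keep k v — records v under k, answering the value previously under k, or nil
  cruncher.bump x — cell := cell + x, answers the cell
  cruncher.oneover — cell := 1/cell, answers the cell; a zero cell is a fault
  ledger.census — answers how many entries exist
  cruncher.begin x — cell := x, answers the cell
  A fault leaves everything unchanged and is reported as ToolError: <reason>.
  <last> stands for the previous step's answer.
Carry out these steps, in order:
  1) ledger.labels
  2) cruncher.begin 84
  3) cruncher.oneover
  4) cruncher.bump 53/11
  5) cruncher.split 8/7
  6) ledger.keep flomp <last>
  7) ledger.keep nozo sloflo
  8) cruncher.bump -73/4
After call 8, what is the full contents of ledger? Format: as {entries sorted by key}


Answer: {flomp=4463/1056, nozo=sloflo}

Derivation:
Step: ledger.labels[]
Result: []
Step: cruncher.begin[x: 84]
Result: 84
Step: cruncher.oneover[]
Result: 1/84
Step: cruncher.bump[x: 53/11]
Result: 4463/924
Step: cruncher.split[x: 8/7]
Result: 4463/1056
Step: ledger.keep[k: flomp; v: <last>]
Result: nil
Step: ledger.keep[k: nozo; v: sloflo]
Result: nil
Step: cruncher.bump[x: -73/4]
Result: -14809/1056


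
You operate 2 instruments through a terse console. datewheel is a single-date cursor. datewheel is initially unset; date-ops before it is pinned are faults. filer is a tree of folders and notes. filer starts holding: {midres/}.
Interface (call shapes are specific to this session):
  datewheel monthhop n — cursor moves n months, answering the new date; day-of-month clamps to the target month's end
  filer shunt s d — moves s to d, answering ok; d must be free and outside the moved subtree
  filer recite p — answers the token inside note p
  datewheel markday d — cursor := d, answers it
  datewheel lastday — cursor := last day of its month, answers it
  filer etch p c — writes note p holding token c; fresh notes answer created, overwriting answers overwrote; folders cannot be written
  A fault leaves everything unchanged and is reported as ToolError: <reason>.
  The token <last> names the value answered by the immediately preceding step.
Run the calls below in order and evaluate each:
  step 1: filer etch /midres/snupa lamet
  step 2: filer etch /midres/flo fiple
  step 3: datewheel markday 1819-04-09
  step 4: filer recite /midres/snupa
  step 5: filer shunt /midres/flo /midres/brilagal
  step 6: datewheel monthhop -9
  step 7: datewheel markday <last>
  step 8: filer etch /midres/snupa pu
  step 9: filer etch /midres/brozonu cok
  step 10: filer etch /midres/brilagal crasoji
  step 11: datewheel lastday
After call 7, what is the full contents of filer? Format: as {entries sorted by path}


[in] filer etch p→/midres/snupa c→lamet
  created
[in] filer etch p→/midres/flo c→fiple
  created
[in] datewheel markday d→1819-04-09
  1819-04-09
[in] filer recite p→/midres/snupa
  lamet
[in] filer shunt s→/midres/flo d→/midres/brilagal
  ok
[in] datewheel monthhop n→-9
  1818-07-09
[in] datewheel markday d→<last>
  1818-07-09
[in] filer etch p→/midres/snupa c→pu
  overwrote
[in] filer etch p→/midres/brozonu c→cok
  created
[in] filer etch p→/midres/brilagal c→crasoji
  overwrote
[in] datewheel lastday
  1818-07-31

Answer: {midres/, midres/brilagal=fiple, midres/snupa=lamet}


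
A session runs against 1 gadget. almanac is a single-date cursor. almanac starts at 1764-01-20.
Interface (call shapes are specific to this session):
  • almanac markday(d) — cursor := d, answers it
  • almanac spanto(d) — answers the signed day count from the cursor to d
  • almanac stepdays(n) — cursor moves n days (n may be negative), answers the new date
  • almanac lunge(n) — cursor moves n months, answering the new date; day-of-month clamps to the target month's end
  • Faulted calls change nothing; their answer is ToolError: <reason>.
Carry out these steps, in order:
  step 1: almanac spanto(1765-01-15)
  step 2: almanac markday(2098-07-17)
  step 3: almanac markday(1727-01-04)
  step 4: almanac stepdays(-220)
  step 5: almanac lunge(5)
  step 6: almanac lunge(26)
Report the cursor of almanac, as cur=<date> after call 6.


Answer: cur=1728-12-29

Derivation:
> almanac spanto d: 1765-01-15
= 361
> almanac markday d: 2098-07-17
= 2098-07-17
> almanac markday d: 1727-01-04
= 1727-01-04
> almanac stepdays n: -220
= 1726-05-29
> almanac lunge n: 5
= 1726-10-29
> almanac lunge n: 26
= 1728-12-29


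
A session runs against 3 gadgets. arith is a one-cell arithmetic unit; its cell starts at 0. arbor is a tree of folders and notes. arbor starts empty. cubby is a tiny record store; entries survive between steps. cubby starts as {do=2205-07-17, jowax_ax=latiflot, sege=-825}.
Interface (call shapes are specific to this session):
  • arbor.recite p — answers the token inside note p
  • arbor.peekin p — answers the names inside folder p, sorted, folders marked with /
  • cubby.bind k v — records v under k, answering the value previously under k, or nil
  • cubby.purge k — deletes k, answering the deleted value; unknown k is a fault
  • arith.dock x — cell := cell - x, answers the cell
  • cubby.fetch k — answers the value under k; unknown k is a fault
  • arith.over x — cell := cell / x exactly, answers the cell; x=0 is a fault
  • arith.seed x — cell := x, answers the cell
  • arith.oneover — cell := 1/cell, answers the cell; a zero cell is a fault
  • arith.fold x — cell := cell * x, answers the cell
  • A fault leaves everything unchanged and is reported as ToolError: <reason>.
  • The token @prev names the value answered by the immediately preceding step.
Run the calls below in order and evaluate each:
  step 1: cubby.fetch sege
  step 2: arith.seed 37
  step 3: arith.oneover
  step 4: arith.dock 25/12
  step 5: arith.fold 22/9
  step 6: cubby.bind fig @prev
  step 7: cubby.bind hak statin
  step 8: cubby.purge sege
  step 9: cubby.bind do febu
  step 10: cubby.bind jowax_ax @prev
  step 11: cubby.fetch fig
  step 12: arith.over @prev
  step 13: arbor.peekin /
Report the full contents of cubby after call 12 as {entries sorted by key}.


// 1. fetch(k→sege) -> -825
// 2. seed(x→37) -> 37
// 3. oneover() -> 1/37
// 4. dock(x→25/12) -> -913/444
// 5. fold(x→22/9) -> -10043/1998
// 6. bind(k→fig, v→@prev) -> nil
// 7. bind(k→hak, v→statin) -> nil
// 8. purge(k→sege) -> -825
// 9. bind(k→do, v→febu) -> 2205-07-17
// 10. bind(k→jowax_ax, v→@prev) -> latiflot
// 11. fetch(k→fig) -> -10043/1998
// 12. over(x→@prev) -> 1
// 13. peekin(p→/) -> []

Answer: {do=febu, fig=-10043/1998, hak=statin, jowax_ax=2205-07-17}


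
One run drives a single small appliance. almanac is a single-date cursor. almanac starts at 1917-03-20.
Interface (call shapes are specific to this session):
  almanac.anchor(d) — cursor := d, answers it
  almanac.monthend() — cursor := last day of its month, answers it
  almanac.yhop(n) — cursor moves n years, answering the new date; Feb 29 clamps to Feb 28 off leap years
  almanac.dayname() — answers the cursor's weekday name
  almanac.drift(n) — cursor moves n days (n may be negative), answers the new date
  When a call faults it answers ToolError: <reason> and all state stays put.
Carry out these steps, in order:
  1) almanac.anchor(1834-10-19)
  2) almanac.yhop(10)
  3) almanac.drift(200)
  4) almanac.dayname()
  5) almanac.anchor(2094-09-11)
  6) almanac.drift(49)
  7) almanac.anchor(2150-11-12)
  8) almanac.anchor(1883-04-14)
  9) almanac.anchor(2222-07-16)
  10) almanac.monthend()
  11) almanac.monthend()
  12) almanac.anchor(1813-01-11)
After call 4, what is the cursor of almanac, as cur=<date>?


;; anchor(d→1834-10-19) : 1834-10-19
;; yhop(n→10) : 1844-10-19
;; drift(n→200) : 1845-05-07
;; dayname() : Wednesday
;; anchor(d→2094-09-11) : 2094-09-11
;; drift(n→49) : 2094-10-30
;; anchor(d→2150-11-12) : 2150-11-12
;; anchor(d→1883-04-14) : 1883-04-14
;; anchor(d→2222-07-16) : 2222-07-16
;; monthend() : 2222-07-31
;; monthend() : 2222-07-31
;; anchor(d→1813-01-11) : 1813-01-11

Answer: cur=1845-05-07


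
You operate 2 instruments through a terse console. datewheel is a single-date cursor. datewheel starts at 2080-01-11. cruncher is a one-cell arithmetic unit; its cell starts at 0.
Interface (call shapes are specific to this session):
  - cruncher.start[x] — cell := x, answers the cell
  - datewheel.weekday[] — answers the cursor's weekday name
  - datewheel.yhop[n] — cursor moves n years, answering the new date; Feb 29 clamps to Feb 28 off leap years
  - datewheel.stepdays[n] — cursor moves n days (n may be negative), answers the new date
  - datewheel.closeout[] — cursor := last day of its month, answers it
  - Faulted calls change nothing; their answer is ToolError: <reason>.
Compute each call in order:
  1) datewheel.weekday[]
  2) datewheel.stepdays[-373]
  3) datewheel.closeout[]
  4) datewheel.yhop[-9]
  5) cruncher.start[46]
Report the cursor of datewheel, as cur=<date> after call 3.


Answer: cur=2079-01-31

Derivation:
→ datewheel.weekday()
← Thursday
→ datewheel.stepdays(n='-373')
← 2079-01-03
→ datewheel.closeout()
← 2079-01-31
→ datewheel.yhop(n='-9')
← 2070-01-31
→ cruncher.start(x='46')
← 46


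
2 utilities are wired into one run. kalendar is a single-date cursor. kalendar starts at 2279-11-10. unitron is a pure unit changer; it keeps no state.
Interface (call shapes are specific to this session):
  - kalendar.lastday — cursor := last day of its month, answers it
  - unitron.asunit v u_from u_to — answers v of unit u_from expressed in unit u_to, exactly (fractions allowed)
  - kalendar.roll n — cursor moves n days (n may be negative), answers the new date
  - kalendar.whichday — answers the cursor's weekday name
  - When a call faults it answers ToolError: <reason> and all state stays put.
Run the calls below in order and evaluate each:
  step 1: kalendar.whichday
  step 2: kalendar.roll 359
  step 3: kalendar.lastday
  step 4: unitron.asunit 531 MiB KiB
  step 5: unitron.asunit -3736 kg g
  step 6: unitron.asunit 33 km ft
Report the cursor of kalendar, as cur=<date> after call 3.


Answer: cur=2280-11-30

Derivation:
CALL whichday[]
RET  Monday
CALL roll[n=359]
RET  2280-11-03
CALL lastday[]
RET  2280-11-30
CALL asunit[v=531; u_from=MiB; u_to=KiB]
RET  543744
CALL asunit[v=-3736; u_from=kg; u_to=g]
RET  -3736000
CALL asunit[v=33; u_from=km; u_to=ft]
RET  13750000/127


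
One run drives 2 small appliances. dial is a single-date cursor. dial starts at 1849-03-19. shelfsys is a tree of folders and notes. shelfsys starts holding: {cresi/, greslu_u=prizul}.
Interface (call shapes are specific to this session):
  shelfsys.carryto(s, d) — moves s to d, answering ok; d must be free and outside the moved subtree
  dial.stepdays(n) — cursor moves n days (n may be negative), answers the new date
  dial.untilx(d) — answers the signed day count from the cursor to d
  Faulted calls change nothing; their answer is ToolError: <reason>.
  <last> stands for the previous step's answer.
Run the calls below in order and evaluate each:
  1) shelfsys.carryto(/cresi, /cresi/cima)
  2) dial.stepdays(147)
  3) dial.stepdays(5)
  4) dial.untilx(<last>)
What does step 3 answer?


Answer: 1849-08-18

Derivation:
I call carryto on s: /cresi, d: /cresi/cima, → ToolError: into itself.
Then stepdays on n: 147, giving 1849-08-13.
Using stepdays on n: 5, and get 1849-08-18.
I call untilx on d: <last>, which returns 0.


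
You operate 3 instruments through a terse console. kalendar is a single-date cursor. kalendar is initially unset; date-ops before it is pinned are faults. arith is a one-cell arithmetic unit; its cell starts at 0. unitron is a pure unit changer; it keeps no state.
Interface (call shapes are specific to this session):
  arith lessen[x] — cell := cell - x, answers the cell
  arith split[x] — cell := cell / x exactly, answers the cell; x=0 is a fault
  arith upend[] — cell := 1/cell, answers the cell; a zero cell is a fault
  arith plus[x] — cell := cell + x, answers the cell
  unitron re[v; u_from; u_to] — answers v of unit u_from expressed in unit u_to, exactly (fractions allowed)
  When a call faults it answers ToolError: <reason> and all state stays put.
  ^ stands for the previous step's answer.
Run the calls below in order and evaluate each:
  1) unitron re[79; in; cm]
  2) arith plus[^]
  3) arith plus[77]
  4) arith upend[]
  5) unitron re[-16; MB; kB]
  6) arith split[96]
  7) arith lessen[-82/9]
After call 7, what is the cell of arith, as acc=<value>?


I invoke unitron re on v='79', u_from='in', u_to='cm': 10033/50.
I invoke arith plus on x='^', — result: 10033/50.
I invoke arith plus on x='77', and observe 13883/50.
Using arith upend, and see 50/13883.
I try unitron re on v='-16', u_from='MB', u_to='kB', and see -16000.
I use arith split on x='96', which returns 25/666384.
Now I run arith lessen on x='-82/9', and see 18214571/1999152.

Answer: acc=18214571/1999152


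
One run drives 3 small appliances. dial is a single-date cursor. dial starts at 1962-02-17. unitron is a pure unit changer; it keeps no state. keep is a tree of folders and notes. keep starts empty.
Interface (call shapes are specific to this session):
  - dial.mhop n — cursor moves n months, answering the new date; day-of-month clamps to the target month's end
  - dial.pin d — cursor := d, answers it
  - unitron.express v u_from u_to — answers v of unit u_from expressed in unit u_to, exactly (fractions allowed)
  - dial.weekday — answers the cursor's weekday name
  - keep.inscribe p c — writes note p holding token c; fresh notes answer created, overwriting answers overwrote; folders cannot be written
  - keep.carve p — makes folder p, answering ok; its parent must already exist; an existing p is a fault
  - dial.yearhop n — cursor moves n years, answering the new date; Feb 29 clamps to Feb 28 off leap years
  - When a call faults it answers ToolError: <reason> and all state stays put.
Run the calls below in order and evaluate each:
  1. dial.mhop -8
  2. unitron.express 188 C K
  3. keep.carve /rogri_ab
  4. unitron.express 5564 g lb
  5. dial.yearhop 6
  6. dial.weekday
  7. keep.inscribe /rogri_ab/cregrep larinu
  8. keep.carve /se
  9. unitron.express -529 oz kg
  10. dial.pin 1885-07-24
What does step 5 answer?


;; dial.mhop(n=-8) => 1961-06-17
;; unitron.express(v=188, u_from=C, u_to=K) => 9223/20
;; keep.carve(p=/rogri_ab) => ok
;; unitron.express(v=5564, u_from=g, u_to=lb) => 556400000/45359237
;; dial.yearhop(n=6) => 1967-06-17
;; dial.weekday() => Saturday
;; keep.inscribe(p=/rogri_ab/cregrep, c=larinu) => created
;; keep.carve(p=/se) => ok
;; unitron.express(v=-529, u_from=oz, u_to=kg) => -23995036373/1600000000
;; dial.pin(d=1885-07-24) => 1885-07-24

Answer: 1967-06-17


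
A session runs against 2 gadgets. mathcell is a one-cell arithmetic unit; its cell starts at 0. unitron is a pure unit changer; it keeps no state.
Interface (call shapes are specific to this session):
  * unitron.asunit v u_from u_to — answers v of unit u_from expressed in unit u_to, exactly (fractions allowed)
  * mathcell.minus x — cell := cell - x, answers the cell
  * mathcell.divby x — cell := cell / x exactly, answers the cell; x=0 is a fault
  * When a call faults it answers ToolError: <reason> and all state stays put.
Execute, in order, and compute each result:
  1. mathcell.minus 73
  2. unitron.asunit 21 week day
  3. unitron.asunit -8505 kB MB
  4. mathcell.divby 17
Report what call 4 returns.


Answer: -73/17

Derivation:
Next I call mathcell.minus(x: 73), which returns -73.
I invoke unitron.asunit(v: 21, u_from: week, u_to: day), and see 147.
I run unitron.asunit(v: -8505, u_from: kB, u_to: MB), which returns -1701/200.
Invoking mathcell.divby(x: 17), giving -73/17.


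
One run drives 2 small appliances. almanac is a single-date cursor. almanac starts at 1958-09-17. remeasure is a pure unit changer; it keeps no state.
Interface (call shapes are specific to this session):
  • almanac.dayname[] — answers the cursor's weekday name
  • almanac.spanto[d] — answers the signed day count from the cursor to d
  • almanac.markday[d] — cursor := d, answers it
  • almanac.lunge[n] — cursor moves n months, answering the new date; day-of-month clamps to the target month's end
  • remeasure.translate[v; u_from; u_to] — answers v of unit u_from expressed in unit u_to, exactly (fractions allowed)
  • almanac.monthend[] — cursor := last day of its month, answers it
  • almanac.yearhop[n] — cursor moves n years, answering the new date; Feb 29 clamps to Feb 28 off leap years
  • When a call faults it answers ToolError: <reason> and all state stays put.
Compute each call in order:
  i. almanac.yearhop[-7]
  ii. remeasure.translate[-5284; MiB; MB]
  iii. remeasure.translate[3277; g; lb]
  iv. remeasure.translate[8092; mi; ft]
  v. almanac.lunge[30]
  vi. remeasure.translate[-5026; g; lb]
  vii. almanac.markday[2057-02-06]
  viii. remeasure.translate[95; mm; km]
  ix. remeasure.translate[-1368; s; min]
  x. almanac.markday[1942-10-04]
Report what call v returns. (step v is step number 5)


>>> yearhop n→-7
:: 1951-09-17
>>> translate v→-5284 u_from→MiB u_to→MB
:: -86573056/15625
>>> translate v→3277 u_from→g u_to→lb
:: 327700000/45359237
>>> translate v→8092 u_from→mi u_to→ft
:: 42725760
>>> lunge n→30
:: 1954-03-17
>>> translate v→-5026 u_from→g u_to→lb
:: -71800000/6479891
>>> markday d→2057-02-06
:: 2057-02-06
>>> translate v→95 u_from→mm u_to→km
:: 19/200000
>>> translate v→-1368 u_from→s u_to→min
:: -114/5
>>> markday d→1942-10-04
:: 1942-10-04

Answer: 1954-03-17


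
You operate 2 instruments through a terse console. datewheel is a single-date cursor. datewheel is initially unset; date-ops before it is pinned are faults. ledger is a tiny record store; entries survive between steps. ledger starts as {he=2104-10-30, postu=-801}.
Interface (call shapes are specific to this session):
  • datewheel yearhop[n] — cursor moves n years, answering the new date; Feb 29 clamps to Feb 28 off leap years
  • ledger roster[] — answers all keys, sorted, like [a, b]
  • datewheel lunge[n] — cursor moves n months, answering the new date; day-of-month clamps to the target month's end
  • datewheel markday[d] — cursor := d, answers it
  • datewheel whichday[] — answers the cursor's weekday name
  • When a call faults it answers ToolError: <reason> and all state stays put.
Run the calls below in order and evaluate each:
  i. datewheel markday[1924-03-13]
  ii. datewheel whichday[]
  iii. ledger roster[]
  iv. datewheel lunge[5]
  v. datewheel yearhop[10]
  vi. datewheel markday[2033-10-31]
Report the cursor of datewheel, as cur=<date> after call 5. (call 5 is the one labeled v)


>> datewheel markday(d='1924-03-13')
<< 1924-03-13
>> datewheel whichday()
<< Thursday
>> ledger roster()
<< [he, postu]
>> datewheel lunge(n='5')
<< 1924-08-13
>> datewheel yearhop(n='10')
<< 1934-08-13
>> datewheel markday(d='2033-10-31')
<< 2033-10-31

Answer: cur=1934-08-13


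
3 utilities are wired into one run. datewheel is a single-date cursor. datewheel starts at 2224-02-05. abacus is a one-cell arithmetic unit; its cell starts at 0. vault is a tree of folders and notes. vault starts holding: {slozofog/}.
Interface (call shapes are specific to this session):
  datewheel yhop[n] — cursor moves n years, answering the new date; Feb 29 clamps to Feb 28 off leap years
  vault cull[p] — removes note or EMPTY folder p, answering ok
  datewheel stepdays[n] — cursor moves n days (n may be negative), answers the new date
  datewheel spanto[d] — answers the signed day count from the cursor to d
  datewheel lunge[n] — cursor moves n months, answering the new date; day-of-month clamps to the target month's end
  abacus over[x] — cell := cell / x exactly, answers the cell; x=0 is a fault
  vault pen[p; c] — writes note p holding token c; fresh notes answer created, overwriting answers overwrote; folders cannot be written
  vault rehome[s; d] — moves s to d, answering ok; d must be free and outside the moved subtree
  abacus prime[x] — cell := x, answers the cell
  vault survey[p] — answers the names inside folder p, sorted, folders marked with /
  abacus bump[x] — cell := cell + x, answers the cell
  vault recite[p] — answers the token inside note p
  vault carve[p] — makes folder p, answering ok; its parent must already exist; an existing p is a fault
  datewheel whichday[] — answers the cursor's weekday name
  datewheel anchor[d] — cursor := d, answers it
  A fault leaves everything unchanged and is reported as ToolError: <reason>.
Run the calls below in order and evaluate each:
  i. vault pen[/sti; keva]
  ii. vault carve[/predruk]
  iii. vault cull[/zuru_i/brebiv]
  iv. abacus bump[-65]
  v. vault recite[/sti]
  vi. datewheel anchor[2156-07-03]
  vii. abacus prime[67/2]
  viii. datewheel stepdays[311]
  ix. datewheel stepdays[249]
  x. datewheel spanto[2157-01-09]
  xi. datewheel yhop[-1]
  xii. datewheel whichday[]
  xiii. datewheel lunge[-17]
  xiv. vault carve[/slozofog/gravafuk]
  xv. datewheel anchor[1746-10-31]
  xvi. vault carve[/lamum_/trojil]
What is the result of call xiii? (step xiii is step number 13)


>> vault pen(/sti, keva)
<< created
>> vault carve(/predruk)
<< ok
>> vault cull(/zuru_i/brebiv)
<< ToolError: not found
>> abacus bump(-65)
<< -65
>> vault recite(/sti)
<< keva
>> datewheel anchor(2156-07-03)
<< 2156-07-03
>> abacus prime(67/2)
<< 67/2
>> datewheel stepdays(311)
<< 2157-05-10
>> datewheel stepdays(249)
<< 2158-01-14
>> datewheel spanto(2157-01-09)
<< -370
>> datewheel yhop(-1)
<< 2157-01-14
>> datewheel whichday()
<< Friday
>> datewheel lunge(-17)
<< 2155-08-14
>> vault carve(/slozofog/gravafuk)
<< ok
>> datewheel anchor(1746-10-31)
<< 1746-10-31
>> vault carve(/lamum_/trojil)
<< ToolError: no parent

Answer: 2155-08-14


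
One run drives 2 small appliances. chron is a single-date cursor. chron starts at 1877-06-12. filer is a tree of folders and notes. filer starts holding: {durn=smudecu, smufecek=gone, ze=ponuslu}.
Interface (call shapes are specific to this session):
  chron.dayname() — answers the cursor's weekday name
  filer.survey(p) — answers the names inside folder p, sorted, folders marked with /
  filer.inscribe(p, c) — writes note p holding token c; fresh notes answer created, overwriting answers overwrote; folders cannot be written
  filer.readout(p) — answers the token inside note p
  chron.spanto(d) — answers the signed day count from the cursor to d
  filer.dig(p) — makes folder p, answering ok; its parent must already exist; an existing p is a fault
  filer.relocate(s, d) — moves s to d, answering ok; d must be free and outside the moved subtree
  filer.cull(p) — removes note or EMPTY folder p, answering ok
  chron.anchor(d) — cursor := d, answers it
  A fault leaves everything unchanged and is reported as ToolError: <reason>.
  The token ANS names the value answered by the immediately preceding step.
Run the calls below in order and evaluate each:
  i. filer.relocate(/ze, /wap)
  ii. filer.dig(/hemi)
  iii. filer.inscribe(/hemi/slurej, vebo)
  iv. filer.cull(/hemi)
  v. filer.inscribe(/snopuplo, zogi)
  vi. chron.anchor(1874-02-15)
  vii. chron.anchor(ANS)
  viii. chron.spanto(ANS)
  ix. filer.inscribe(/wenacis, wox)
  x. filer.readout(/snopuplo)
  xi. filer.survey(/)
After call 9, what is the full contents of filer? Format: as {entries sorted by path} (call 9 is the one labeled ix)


==> relocate(/ze, /wap)
<== ok
==> dig(/hemi)
<== ok
==> inscribe(/hemi/slurej, vebo)
<== created
==> cull(/hemi)
<== ToolError: not empty
==> inscribe(/snopuplo, zogi)
<== created
==> anchor(1874-02-15)
<== 1874-02-15
==> anchor(ANS)
<== 1874-02-15
==> spanto(ANS)
<== 0
==> inscribe(/wenacis, wox)
<== created
==> readout(/snopuplo)
<== zogi
==> survey(/)
<== [durn, hemi/, smufecek, snopuplo, wap, wenacis]

Answer: {durn=smudecu, hemi/, hemi/slurej=vebo, smufecek=gone, snopuplo=zogi, wap=ponuslu, wenacis=wox}


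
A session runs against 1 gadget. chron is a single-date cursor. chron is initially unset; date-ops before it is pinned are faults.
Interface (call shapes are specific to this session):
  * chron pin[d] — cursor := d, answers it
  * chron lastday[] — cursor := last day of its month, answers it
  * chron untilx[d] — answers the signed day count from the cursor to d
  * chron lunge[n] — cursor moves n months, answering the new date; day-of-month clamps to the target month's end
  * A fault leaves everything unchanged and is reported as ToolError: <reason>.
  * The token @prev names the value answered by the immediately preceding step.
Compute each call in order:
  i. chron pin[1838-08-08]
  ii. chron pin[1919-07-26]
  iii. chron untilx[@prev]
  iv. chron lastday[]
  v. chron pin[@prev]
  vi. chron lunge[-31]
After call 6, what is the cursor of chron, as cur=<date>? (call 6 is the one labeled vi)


-- 1. chron pin(1838-08-08) -> 1838-08-08
-- 2. chron pin(1919-07-26) -> 1919-07-26
-- 3. chron untilx(@prev) -> 0
-- 4. chron lastday() -> 1919-07-31
-- 5. chron pin(@prev) -> 1919-07-31
-- 6. chron lunge(-31) -> 1916-12-31

Answer: cur=1916-12-31


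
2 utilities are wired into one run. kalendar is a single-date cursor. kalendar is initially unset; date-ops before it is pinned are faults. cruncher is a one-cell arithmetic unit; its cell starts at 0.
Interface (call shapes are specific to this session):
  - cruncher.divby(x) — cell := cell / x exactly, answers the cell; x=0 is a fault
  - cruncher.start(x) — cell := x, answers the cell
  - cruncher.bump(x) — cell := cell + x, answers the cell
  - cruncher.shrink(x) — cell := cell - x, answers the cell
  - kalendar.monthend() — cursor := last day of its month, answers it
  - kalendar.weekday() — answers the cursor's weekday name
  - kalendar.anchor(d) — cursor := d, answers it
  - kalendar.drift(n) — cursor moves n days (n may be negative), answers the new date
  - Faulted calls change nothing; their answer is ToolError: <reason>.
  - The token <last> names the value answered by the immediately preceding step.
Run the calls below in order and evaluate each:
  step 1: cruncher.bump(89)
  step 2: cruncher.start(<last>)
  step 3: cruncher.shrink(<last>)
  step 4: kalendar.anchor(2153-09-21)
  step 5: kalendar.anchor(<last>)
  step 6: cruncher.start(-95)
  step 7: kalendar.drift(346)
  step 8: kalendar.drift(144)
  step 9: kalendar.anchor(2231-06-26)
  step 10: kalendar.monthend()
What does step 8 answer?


Answer: 2155-01-24

Derivation:
-- 1. bump(x=89) : 89
-- 2. start(x=<last>) : 89
-- 3. shrink(x=<last>) : 0
-- 4. anchor(d=2153-09-21) : 2153-09-21
-- 5. anchor(d=<last>) : 2153-09-21
-- 6. start(x=-95) : -95
-- 7. drift(n=346) : 2154-09-02
-- 8. drift(n=144) : 2155-01-24
-- 9. anchor(d=2231-06-26) : 2231-06-26
-- 10. monthend() : 2231-06-30


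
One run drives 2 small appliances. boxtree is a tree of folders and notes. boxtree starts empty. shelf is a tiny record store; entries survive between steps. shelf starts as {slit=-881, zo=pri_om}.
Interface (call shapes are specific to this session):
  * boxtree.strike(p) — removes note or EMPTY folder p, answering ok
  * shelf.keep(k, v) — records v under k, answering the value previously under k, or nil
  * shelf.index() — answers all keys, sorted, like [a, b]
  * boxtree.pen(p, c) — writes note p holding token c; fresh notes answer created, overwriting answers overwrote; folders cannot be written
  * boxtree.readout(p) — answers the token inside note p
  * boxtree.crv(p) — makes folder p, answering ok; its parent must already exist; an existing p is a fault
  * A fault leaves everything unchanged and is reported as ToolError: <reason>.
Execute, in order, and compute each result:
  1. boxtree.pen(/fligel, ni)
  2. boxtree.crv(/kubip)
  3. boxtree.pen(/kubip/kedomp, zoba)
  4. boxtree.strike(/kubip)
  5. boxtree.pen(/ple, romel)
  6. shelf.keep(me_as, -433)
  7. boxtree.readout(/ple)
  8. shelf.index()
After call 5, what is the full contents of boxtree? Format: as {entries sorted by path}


Answer: {fligel=ni, kubip/, kubip/kedomp=zoba, ple=romel}

Derivation:
>>> boxtree.pen p→/fligel c→ni
= created
>>> boxtree.crv p→/kubip
= ok
>>> boxtree.pen p→/kubip/kedomp c→zoba
= created
>>> boxtree.strike p→/kubip
= ToolError: not empty
>>> boxtree.pen p→/ple c→romel
= created
>>> shelf.keep k→me_as v→-433
= nil
>>> boxtree.readout p→/ple
= romel
>>> shelf.index
= [me_as, slit, zo]
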